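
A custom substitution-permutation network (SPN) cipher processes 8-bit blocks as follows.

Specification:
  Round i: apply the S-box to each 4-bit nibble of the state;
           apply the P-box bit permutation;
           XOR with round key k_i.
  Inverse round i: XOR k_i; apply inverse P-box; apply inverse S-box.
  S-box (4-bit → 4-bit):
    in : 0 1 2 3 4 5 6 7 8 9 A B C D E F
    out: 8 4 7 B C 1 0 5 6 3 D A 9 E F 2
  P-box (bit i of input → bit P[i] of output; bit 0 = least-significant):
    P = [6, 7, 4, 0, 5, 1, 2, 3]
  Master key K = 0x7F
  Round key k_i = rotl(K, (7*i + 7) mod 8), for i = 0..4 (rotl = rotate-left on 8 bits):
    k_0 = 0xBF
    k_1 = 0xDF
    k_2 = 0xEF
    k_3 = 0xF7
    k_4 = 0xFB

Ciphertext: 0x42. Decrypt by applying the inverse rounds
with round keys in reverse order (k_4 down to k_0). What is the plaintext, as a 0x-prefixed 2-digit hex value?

s_0 = ciphertext = 0x42
s_1 = InvRound(s_0, k_4) = 0xCD
s_2 = InvRound(s_1, k_3) = 0x31
s_3 = InvRound(s_2, k_2) = 0xD2
s_4 = InvRound(s_3, k_1) = 0x40
s_5 = InvRound(s_4, k_0) = 0xEE

0xEE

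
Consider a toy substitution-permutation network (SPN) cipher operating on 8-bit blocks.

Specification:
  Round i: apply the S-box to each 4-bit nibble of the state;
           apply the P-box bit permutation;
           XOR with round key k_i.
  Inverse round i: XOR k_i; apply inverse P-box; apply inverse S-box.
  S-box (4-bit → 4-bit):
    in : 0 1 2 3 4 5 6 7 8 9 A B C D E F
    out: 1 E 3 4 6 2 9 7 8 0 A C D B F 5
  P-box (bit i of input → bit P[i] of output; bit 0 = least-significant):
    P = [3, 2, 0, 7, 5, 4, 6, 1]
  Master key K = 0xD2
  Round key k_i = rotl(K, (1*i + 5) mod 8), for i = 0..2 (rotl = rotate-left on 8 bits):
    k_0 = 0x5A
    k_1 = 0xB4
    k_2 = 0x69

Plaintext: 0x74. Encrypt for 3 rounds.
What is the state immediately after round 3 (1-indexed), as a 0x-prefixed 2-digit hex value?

s_0 = plaintext = 0x74
s_1 = Round(s_0, k_0) = 0x2F
s_2 = Round(s_1, k_1) = 0x8D
s_3 = Round(s_2, k_2) = 0xE7

0xE7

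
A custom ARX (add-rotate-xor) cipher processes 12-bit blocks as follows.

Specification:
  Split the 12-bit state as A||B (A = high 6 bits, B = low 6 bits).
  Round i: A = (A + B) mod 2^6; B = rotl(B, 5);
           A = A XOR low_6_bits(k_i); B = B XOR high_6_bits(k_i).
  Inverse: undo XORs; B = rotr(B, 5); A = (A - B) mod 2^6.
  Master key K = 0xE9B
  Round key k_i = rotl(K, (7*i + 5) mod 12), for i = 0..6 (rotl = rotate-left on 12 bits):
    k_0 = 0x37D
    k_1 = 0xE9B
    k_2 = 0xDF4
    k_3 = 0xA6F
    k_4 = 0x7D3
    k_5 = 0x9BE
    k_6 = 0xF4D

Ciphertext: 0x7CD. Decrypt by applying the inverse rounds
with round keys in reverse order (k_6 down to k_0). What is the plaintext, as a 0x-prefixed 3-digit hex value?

0x5BD

s_0 = ciphertext = 0x7CD
s_1 = InvRound(s_0, k_6) = 0xC61
s_2 = InvRound(s_1, k_5) = 0x04E
s_3 = InvRound(s_2, k_4) = 0xC22
s_4 = InvRound(s_3, k_3) = 0x256
s_5 = InvRound(s_4, k_2) = 0xE83
s_6 = InvRound(s_5, k_1) = 0xBB3
s_7 = InvRound(s_6, k_0) = 0x5BD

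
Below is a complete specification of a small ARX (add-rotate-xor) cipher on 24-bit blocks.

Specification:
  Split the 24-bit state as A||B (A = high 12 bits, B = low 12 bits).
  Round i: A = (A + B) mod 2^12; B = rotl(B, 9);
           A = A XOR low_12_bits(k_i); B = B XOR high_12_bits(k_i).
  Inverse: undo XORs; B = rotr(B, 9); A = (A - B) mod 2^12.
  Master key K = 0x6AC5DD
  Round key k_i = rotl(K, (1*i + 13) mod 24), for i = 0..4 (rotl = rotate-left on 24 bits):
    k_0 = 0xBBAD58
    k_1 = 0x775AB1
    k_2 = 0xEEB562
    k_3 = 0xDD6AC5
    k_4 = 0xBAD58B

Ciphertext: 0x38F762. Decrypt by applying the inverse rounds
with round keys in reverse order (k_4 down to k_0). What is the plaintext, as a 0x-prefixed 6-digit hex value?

s_0 = ciphertext = 0x38F762
s_1 = InvRound(s_0, k_4) = 0xF8667E
s_2 = InvRound(s_1, k_3) = 0x7FED45
s_3 = InvRound(s_2, k_2) = 0x52BD71
s_4 = InvRound(s_3, k_1) = 0xF75025
s_5 = InvRound(s_4, k_0) = 0x530CFD

0x530CFD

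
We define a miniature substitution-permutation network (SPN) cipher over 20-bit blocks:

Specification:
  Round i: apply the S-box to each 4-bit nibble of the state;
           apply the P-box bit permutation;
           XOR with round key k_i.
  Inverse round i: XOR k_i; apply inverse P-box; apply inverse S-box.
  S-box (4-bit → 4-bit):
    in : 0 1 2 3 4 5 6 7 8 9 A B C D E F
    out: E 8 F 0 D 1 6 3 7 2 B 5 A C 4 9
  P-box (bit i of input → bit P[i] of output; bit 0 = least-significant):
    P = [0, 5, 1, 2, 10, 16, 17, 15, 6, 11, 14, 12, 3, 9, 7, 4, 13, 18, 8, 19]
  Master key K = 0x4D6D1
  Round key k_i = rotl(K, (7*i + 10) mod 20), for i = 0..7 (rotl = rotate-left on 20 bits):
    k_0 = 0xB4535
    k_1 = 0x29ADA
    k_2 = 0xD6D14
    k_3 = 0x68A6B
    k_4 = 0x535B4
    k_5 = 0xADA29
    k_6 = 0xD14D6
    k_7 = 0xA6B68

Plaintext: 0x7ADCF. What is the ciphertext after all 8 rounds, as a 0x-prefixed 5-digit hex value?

s_0 = plaintext = 0x7ADCF
s_1 = Round(s_0, k_0) = 0xEB728
s_2 = Round(s_1, k_1) = 0x11731
s_3 = Round(s_2, k_2) = 0x56540
s_4 = Round(s_3, k_3) = 0x42C8D
s_5 = Round(s_4, k_4) = 0xE0A2A
s_6 = Round(s_5, k_5) = 0x945DC
s_7 = Round(s_6, k_6) = 0xB942A
s_8 = Round(s_7, k_7) = 0x99C0D

0x99C0D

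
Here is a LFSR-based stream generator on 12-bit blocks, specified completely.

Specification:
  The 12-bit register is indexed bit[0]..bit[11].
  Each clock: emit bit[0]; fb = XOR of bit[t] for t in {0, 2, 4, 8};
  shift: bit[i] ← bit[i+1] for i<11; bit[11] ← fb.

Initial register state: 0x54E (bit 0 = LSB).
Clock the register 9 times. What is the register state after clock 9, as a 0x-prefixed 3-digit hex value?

reg_0 = 0x54E
clock 1: out=0, reg = 0x2A7
clock 2: out=1, reg = 0x153
clock 3: out=1, reg = 0x8A9
clock 4: out=1, reg = 0xC54
clock 5: out=0, reg = 0x62A
clock 6: out=0, reg = 0x315
clock 7: out=1, reg = 0x18A
clock 8: out=0, reg = 0x8C5
clock 9: out=1, reg = 0x462

0x462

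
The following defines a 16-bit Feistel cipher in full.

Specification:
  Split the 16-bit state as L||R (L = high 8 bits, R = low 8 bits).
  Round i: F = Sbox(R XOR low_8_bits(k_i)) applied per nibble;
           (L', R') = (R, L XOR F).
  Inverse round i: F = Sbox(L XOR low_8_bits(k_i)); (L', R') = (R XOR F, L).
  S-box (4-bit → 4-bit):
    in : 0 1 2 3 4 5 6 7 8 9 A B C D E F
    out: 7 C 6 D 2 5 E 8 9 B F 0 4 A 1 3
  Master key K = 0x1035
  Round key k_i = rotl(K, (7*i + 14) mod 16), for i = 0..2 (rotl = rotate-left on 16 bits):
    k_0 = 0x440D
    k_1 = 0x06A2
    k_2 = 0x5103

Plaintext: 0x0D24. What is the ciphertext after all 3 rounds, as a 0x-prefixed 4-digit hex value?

s_0 = plaintext = 0x0D24
s_1 = Round(s_0, k_0) = 0x2466
s_2 = Round(s_1, k_1) = 0x6666
s_3 = Round(s_2, k_2) = 0x6683

0x6683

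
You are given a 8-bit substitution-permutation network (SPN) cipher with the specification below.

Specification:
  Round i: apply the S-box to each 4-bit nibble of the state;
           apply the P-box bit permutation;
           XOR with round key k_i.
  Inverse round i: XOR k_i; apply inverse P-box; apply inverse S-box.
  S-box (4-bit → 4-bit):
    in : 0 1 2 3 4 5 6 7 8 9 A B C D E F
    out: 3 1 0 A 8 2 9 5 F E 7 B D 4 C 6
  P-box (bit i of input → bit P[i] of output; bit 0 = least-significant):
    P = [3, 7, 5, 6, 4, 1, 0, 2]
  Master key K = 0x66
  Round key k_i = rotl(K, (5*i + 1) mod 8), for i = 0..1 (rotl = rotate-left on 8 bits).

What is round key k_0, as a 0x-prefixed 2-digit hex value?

K = 0x66
k_0 = rotl(K, (5*0+1) mod 8) = rotl(K, 1) = 0xCC

0xCC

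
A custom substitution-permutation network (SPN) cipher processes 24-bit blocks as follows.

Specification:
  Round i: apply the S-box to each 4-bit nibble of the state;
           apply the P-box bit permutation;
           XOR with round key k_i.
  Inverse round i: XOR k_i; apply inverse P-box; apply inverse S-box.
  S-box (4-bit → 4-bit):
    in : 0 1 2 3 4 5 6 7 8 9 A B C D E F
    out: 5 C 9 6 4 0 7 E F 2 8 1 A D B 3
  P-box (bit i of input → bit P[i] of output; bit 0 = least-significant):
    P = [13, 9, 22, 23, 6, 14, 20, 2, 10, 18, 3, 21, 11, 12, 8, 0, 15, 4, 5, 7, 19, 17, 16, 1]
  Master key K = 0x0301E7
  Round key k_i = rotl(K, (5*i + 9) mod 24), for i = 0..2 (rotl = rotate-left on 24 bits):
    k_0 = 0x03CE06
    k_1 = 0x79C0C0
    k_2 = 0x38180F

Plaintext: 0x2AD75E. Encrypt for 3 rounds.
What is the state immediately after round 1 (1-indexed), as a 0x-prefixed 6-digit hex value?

s_0 = plaintext = 0x2AD75E
s_1 = Round(s_0, k_0) = 0xAFE58D
s_2 = Round(s_1, k_1) = 0xA93897
s_3 = Round(s_2, k_2) = 0xDC4F15

0xAFE58D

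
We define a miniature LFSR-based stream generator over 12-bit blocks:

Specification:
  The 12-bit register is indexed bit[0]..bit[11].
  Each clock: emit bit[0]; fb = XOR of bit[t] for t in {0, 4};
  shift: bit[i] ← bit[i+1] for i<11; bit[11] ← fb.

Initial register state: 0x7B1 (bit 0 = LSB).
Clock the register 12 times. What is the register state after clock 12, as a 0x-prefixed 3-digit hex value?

0xDCA

reg_0 = 0x7B1
clock 1: out=1, reg = 0x3D8
clock 2: out=0, reg = 0x9EC
clock 3: out=0, reg = 0x4F6
clock 4: out=0, reg = 0xA7B
clock 5: out=1, reg = 0x53D
clock 6: out=1, reg = 0x29E
clock 7: out=0, reg = 0x94F
clock 8: out=1, reg = 0xCA7
clock 9: out=1, reg = 0xE53
clock 10: out=1, reg = 0x729
clock 11: out=1, reg = 0xB94
clock 12: out=0, reg = 0xDCA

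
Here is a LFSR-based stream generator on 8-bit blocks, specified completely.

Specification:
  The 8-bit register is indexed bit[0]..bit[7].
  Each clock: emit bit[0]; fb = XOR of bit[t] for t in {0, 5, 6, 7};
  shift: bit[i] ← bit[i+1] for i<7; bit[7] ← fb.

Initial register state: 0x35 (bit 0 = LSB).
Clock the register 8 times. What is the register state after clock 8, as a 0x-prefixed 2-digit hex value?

0x9C

reg_0 = 0x35
clock 1: out=1, reg = 0x1A
clock 2: out=0, reg = 0x0D
clock 3: out=1, reg = 0x86
clock 4: out=0, reg = 0xC3
clock 5: out=1, reg = 0xE1
clock 6: out=1, reg = 0x70
clock 7: out=0, reg = 0x38
clock 8: out=0, reg = 0x9C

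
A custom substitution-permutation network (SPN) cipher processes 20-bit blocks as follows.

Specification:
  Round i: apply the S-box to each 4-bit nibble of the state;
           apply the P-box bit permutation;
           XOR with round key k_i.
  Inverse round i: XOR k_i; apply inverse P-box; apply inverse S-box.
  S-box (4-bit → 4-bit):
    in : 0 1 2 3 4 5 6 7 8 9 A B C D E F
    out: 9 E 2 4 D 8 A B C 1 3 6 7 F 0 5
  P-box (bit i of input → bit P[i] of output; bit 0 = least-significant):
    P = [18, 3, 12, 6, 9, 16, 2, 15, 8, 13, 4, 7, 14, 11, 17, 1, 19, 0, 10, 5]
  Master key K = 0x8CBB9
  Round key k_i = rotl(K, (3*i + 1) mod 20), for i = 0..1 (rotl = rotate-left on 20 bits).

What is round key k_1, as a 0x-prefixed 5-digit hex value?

K = 0x8CBB9
k_0 = rotl(K, (3*0+1) mod 20) = rotl(K, 1) = 0x19773
k_1 = rotl(K, (3*1+1) mod 20) = rotl(K, 4) = 0xCBB98

0xCBB98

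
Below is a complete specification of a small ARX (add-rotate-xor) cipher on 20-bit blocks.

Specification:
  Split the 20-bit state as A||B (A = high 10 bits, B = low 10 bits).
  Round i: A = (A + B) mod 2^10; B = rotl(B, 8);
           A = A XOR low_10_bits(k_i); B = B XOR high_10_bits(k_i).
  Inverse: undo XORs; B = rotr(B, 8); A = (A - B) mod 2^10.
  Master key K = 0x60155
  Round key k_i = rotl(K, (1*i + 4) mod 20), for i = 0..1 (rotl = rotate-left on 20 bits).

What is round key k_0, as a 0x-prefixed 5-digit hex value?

K = 0x60155
k_0 = rotl(K, (1*0+4) mod 20) = rotl(K, 4) = 0x01556

0x01556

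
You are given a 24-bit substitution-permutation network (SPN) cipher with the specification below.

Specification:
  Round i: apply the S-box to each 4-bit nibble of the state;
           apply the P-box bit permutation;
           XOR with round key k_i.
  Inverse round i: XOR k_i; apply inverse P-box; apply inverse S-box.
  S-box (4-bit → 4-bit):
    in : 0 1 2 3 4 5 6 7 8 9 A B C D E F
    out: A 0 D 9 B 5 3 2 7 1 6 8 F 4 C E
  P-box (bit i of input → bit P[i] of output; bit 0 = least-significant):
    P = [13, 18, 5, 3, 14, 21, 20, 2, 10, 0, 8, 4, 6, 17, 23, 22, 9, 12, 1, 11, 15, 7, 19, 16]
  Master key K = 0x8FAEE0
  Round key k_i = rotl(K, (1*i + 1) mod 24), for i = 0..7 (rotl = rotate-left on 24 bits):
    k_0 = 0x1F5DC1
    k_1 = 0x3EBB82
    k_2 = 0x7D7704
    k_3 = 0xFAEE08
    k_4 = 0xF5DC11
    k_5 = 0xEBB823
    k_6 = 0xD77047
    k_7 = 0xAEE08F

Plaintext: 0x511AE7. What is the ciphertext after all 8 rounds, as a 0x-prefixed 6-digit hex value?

s_0 = plaintext = 0x511AE7
s_1 = Round(s_0, k_0) = 0x03DCC4
s_2 = Round(s_1, k_1) = 0x8BD41F
s_3 = Round(s_2, k_2) = 0xF1FBBD
s_4 = Round(s_3, k_3) = 0x31EEBC
s_5 = Round(s_4, k_4) = 0x307D2D
s_6 = Round(s_5, k_5) = 0xF86107
s_7 = Round(s_6, k_6) = 0xF86281
s_8 = Round(s_7, k_7) = 0x95B75D

0x95B75D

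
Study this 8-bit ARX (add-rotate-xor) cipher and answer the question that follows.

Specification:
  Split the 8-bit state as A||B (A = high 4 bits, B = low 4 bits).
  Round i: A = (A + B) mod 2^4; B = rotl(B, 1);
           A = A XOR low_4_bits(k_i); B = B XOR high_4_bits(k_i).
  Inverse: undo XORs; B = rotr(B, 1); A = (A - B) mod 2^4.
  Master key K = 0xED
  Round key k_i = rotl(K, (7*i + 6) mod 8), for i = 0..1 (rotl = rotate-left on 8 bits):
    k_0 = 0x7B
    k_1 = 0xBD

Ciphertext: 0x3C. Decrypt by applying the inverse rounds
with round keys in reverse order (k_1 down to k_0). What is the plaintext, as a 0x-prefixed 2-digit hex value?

0x26

s_0 = ciphertext = 0x3C
s_1 = InvRound(s_0, k_1) = 0x3B
s_2 = InvRound(s_1, k_0) = 0x26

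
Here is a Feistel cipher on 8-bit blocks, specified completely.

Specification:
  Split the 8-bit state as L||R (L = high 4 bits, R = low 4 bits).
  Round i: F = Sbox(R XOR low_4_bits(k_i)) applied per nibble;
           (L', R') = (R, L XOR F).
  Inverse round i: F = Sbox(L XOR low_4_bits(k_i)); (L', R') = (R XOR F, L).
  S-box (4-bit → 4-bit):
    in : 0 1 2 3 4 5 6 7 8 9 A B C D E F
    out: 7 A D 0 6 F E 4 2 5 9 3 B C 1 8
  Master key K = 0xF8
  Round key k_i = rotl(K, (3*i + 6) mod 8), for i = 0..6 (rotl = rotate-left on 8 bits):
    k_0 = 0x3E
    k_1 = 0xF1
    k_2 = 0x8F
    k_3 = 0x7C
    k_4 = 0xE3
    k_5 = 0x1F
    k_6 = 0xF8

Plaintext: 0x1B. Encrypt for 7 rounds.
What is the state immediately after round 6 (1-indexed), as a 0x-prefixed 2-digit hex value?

s_0 = plaintext = 0x1B
s_1 = Round(s_0, k_0) = 0xBE
s_2 = Round(s_1, k_1) = 0xE3
s_3 = Round(s_2, k_2) = 0x35
s_4 = Round(s_3, k_3) = 0x56
s_5 = Round(s_4, k_4) = 0x6A
s_6 = Round(s_5, k_5) = 0xA9
s_7 = Round(s_6, k_6) = 0x90

0xA9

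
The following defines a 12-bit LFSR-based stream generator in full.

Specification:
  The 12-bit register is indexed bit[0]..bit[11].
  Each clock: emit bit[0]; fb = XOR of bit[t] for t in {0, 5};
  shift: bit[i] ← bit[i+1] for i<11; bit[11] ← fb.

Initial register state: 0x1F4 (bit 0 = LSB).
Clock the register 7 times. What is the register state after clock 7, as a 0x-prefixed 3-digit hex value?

0xF63

reg_0 = 0x1F4
clock 1: out=0, reg = 0x8FA
clock 2: out=0, reg = 0xC7D
clock 3: out=1, reg = 0x63E
clock 4: out=0, reg = 0xB1F
clock 5: out=1, reg = 0xD8F
clock 6: out=1, reg = 0xEC7
clock 7: out=1, reg = 0xF63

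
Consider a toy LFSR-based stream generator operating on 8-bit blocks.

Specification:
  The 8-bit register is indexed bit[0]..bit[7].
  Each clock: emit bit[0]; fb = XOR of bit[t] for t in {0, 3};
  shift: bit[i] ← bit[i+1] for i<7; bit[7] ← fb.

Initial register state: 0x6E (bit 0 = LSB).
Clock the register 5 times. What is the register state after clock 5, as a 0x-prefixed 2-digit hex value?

reg_0 = 0x6E
clock 1: out=0, reg = 0xB7
clock 2: out=1, reg = 0xDB
clock 3: out=1, reg = 0x6D
clock 4: out=1, reg = 0x36
clock 5: out=0, reg = 0x1B

0x1B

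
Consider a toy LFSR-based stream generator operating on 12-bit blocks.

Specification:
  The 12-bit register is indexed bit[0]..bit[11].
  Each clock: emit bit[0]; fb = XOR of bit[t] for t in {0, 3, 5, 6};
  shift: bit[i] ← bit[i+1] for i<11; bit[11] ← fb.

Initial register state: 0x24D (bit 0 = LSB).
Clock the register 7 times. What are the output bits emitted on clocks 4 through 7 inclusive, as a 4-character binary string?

reg_0 = 0x24D
clock 1: out=1, reg = 0x926
clock 2: out=0, reg = 0xC93
clock 3: out=1, reg = 0xE49
clock 4: out=1, reg = 0xF24
clock 5: out=0, reg = 0xF92
clock 6: out=0, reg = 0x7C9
clock 7: out=1, reg = 0xBE4

1001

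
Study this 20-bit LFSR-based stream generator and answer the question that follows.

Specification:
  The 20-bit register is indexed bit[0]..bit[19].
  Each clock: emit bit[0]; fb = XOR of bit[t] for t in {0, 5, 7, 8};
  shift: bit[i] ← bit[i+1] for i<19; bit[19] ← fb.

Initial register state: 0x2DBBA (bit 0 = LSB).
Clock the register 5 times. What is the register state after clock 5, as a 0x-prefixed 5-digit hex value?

0x596DD

reg_0 = 0x2DBBA
clock 1: out=0, reg = 0x96DDD
clock 2: out=1, reg = 0xCB6EE
clock 3: out=0, reg = 0x65B77
clock 4: out=1, reg = 0xB2DBB
clock 5: out=1, reg = 0x596DD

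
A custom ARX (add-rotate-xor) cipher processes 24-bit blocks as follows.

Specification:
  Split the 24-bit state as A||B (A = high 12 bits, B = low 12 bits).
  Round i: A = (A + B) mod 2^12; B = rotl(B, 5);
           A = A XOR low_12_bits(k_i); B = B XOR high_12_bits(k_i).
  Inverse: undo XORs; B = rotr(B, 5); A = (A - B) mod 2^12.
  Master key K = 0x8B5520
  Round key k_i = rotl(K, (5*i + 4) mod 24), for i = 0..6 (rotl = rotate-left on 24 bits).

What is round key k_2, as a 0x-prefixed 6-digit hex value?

0x4822D5

K = 0x8B5520
k_0 = rotl(K, (5*0+4) mod 24) = rotl(K, 4) = 0xB55208
k_1 = rotl(K, (5*1+4) mod 24) = rotl(K, 9) = 0xAA4116
k_2 = rotl(K, (5*2+4) mod 24) = rotl(K, 14) = 0x4822D5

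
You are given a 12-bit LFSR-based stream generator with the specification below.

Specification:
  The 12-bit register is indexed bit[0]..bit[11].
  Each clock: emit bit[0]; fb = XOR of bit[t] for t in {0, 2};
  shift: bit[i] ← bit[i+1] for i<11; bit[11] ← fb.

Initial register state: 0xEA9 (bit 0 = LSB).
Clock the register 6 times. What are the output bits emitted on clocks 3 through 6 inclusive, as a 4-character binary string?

reg_0 = 0xEA9
clock 1: out=1, reg = 0xF54
clock 2: out=0, reg = 0xFAA
clock 3: out=0, reg = 0x7D5
clock 4: out=1, reg = 0x3EA
clock 5: out=0, reg = 0x1F5
clock 6: out=1, reg = 0x0FA

0101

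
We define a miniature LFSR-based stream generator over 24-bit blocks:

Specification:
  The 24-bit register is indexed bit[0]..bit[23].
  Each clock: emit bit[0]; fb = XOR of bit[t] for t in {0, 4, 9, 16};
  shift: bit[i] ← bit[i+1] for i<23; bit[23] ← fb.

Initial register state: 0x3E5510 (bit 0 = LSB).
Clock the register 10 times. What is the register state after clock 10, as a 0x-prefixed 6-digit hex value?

reg_0 = 0x3E5510
clock 1: out=0, reg = 0x9F2A88
clock 2: out=0, reg = 0x4F9544
clock 3: out=0, reg = 0xA7CAA2
clock 4: out=0, reg = 0x53E551
clock 5: out=1, reg = 0xA9F2A8
clock 6: out=0, reg = 0x54F954
clock 7: out=0, reg = 0xAA7CAA
clock 8: out=0, reg = 0x553E55
clock 9: out=1, reg = 0x2A9F2A
clock 10: out=0, reg = 0x954F95

0x954F95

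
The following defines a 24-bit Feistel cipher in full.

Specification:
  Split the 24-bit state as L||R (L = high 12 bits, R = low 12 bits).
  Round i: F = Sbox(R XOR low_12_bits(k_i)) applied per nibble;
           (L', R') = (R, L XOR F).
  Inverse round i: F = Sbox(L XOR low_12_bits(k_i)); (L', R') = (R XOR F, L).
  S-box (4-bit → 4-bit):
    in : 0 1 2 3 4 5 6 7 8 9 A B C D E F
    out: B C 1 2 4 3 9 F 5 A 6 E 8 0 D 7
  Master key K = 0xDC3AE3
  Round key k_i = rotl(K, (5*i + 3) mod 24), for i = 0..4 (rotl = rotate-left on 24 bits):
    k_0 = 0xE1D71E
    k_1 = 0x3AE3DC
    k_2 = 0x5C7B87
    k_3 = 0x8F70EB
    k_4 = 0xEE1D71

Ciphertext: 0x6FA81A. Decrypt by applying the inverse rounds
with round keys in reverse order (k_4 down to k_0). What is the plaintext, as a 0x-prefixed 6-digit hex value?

s_0 = ciphertext = 0x6FA81A
s_1 = InvRound(s_0, k_4) = 0x6446FA
s_2 = InvRound(s_1, k_3) = 0xF9D644
s_3 = InvRound(s_2, k_2) = 0x282F9D
s_4 = InvRound(s_3, k_1) = 0x3A0282
s_5 = InvRound(s_4, k_0) = 0x66F3A0

0x66F3A0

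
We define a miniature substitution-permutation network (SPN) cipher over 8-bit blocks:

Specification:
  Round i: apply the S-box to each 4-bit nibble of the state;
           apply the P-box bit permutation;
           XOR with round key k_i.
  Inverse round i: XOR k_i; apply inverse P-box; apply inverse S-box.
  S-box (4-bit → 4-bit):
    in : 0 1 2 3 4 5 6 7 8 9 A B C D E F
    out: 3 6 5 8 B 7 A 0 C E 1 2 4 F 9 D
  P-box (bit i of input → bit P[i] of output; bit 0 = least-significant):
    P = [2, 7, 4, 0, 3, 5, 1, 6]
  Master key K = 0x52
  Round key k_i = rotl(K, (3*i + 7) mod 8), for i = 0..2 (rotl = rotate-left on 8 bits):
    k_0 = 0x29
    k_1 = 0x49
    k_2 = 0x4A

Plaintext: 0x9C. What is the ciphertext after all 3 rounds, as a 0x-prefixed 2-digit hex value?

s_0 = plaintext = 0x9C
s_1 = Round(s_0, k_0) = 0x5B
s_2 = Round(s_1, k_1) = 0xE3
s_3 = Round(s_2, k_2) = 0x03

0x03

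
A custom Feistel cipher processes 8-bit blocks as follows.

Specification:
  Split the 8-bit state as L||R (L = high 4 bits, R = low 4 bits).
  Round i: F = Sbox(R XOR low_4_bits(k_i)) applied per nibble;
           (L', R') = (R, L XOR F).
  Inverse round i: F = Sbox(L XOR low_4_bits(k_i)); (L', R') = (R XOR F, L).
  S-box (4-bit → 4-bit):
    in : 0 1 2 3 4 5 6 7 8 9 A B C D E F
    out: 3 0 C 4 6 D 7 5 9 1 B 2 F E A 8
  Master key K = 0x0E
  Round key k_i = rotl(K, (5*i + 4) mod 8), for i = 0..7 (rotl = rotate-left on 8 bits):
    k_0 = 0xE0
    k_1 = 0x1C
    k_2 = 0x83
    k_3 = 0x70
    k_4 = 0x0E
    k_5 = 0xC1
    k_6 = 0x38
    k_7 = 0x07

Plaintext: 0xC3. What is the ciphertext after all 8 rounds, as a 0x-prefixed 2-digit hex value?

s_0 = plaintext = 0xC3
s_1 = Round(s_0, k_0) = 0x38
s_2 = Round(s_1, k_1) = 0x85
s_3 = Round(s_2, k_2) = 0x5F
s_4 = Round(s_3, k_3) = 0xFD
s_5 = Round(s_4, k_4) = 0xDB
s_6 = Round(s_5, k_5) = 0xB6
s_7 = Round(s_6, k_6) = 0x61
s_8 = Round(s_7, k_7) = 0x11

0x11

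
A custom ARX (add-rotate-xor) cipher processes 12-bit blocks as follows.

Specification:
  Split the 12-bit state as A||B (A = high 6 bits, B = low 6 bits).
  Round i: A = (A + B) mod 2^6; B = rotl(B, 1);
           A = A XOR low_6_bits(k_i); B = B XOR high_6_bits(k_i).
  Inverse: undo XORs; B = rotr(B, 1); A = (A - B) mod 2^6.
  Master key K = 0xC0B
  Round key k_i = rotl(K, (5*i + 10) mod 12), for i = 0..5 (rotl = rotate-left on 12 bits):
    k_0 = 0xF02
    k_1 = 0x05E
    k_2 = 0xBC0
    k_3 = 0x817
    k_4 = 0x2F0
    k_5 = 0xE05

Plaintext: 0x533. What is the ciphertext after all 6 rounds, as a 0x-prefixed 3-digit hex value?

s_0 = plaintext = 0x533
s_1 = Round(s_0, k_0) = 0x15B
s_2 = Round(s_1, k_1) = 0xFB7
s_3 = Round(s_2, k_2) = 0xD40
s_4 = Round(s_3, k_3) = 0x8A0
s_5 = Round(s_4, k_4) = 0xC8A
s_6 = Round(s_5, k_5) = 0xE6C

0xE6C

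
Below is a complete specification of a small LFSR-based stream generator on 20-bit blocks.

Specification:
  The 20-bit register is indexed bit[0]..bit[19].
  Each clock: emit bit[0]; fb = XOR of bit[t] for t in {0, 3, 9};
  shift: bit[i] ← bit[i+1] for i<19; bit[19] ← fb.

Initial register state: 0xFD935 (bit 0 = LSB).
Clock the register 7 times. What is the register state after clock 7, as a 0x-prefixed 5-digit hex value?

reg_0 = 0xFD935
clock 1: out=1, reg = 0xFEC9A
clock 2: out=0, reg = 0xFF64D
clock 3: out=1, reg = 0xFFB26
clock 4: out=0, reg = 0xFFD93
clock 5: out=1, reg = 0xFFEC9
clock 6: out=1, reg = 0xFFF64
clock 7: out=0, reg = 0xFFFB2

0xFFFB2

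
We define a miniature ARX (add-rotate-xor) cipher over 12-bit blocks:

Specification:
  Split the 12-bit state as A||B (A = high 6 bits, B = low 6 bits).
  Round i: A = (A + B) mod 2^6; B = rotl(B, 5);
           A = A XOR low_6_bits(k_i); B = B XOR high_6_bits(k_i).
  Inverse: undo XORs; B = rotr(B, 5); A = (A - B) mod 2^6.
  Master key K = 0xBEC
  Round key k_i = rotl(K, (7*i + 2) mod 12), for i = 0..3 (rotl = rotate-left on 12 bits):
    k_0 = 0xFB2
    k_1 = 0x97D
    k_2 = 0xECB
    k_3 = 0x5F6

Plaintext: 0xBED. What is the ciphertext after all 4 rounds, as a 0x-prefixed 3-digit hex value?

s_0 = plaintext = 0xBED
s_1 = Round(s_0, k_0) = 0xB88
s_2 = Round(s_1, k_1) = 0x2E1
s_3 = Round(s_2, k_2) = 0x9CB
s_4 = Round(s_3, k_3) = 0x132

0x132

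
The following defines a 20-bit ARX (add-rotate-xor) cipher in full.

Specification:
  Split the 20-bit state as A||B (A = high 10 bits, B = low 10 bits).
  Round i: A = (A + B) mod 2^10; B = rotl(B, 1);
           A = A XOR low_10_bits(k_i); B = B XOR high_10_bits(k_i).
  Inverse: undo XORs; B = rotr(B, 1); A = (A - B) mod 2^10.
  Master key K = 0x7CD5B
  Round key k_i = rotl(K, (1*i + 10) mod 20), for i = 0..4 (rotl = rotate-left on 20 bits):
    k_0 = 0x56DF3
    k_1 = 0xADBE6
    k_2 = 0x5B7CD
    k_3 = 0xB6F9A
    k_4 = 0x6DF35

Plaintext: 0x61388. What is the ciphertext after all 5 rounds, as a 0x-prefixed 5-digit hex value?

s_0 = plaintext = 0x61388
s_1 = Round(s_0, k_0) = 0x3FE4A
s_2 = Round(s_1, k_1) = 0x2BE23
s_3 = Round(s_2, k_2) = 0x47D2A
s_4 = Round(s_3, k_3) = 0x74C8F
s_5 = Round(s_4, k_4) = 0x55CA9

0x55CA9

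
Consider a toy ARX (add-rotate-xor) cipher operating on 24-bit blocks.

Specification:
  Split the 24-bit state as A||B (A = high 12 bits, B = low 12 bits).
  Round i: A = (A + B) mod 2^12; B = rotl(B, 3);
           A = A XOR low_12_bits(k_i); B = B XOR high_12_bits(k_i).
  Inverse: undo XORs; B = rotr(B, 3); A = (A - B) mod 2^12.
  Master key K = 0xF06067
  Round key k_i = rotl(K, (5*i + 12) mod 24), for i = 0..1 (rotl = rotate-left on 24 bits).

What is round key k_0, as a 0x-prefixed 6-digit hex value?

0x067F06

K = 0xF06067
k_0 = rotl(K, (5*0+12) mod 24) = rotl(K, 12) = 0x067F06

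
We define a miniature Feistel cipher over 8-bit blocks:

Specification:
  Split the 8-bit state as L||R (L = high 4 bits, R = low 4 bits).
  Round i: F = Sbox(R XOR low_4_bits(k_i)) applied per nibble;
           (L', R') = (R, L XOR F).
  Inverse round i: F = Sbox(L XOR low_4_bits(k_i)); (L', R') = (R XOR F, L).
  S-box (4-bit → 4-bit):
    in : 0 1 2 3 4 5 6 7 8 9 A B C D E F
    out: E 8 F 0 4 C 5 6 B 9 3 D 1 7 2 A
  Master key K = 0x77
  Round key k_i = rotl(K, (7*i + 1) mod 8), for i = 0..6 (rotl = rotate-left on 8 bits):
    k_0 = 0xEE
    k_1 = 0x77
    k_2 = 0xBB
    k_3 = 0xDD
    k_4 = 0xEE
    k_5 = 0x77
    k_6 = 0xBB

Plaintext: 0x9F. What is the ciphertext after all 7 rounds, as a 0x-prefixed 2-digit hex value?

0x0A

s_0 = plaintext = 0x9F
s_1 = Round(s_0, k_0) = 0xF1
s_2 = Round(s_1, k_1) = 0x1A
s_3 = Round(s_2, k_2) = 0xA9
s_4 = Round(s_3, k_3) = 0x9E
s_5 = Round(s_4, k_4) = 0xE7
s_6 = Round(s_5, k_5) = 0x70
s_7 = Round(s_6, k_6) = 0x0A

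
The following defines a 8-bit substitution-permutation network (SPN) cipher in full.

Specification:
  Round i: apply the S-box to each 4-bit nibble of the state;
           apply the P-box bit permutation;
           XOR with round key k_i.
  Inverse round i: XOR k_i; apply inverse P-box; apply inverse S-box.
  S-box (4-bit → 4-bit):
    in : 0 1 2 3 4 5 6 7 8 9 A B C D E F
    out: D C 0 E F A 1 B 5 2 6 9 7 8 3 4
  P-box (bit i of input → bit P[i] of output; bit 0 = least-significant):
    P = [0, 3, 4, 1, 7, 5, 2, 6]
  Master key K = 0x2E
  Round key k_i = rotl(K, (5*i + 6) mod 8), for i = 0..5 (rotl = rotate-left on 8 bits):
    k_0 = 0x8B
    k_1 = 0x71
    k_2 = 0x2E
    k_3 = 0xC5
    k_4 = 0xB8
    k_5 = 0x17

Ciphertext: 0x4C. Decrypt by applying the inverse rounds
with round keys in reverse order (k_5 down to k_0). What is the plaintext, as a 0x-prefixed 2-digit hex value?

0xDF

s_0 = ciphertext = 0x4C
s_1 = InvRound(s_0, k_5) = 0xD4
s_2 = InvRound(s_1, k_4) = 0x39
s_3 = InvRound(s_2, k_3) = 0x4A
s_4 = InvRound(s_3, k_2) = 0x32
s_5 = InvRound(s_4, k_1) = 0xDB
s_6 = InvRound(s_5, k_0) = 0xDF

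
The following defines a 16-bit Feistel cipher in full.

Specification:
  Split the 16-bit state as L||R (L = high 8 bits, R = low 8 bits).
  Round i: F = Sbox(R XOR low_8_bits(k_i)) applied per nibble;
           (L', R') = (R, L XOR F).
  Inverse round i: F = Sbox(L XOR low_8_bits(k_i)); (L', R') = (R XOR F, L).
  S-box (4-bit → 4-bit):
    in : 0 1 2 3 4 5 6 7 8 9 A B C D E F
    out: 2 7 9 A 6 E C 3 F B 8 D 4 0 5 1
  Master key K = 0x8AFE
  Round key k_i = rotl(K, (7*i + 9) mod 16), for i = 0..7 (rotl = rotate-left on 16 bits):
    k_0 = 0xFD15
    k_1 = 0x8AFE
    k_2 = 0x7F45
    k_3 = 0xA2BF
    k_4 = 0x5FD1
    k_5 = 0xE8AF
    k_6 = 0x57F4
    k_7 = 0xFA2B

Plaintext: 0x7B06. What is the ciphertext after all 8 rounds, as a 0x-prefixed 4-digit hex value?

0x5BCD

s_0 = plaintext = 0x7B06
s_1 = Round(s_0, k_0) = 0x0601
s_2 = Round(s_1, k_1) = 0x0117
s_3 = Round(s_2, k_2) = 0x17E8
s_4 = Round(s_3, k_3) = 0xE8F4
s_5 = Round(s_4, k_4) = 0xF476
s_6 = Round(s_5, k_5) = 0x76FF
s_7 = Round(s_6, k_6) = 0xFF5B
s_8 = Round(s_7, k_7) = 0x5BCD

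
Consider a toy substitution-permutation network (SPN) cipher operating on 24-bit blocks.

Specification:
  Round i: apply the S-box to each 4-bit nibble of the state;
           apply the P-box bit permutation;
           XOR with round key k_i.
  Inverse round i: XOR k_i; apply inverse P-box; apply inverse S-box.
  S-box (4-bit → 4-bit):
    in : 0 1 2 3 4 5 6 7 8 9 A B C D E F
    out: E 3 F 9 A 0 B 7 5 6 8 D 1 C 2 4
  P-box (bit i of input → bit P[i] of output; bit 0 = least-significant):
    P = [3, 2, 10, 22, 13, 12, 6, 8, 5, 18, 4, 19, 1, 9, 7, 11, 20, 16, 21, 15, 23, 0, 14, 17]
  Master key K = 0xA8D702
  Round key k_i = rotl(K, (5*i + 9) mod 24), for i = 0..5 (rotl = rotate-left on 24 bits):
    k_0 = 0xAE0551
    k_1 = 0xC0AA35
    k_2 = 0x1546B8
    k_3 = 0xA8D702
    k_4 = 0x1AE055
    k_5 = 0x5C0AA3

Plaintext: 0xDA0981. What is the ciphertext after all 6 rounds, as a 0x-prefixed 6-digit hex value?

0x9CDB78

s_0 = plaintext = 0xDA0981
s_1 = Round(s_0, k_0) = 0xA8EF8D
s_2 = Round(s_1, k_1) = 0xB28C65
s_3 = Round(s_2, k_2) = 0xA6B71A
s_4 = Round(s_3, k_3) = 0xFF6FB0
s_5 = Round(s_4, k_4) = 0x7A8F03
s_6 = Round(s_5, k_5) = 0x9CDB78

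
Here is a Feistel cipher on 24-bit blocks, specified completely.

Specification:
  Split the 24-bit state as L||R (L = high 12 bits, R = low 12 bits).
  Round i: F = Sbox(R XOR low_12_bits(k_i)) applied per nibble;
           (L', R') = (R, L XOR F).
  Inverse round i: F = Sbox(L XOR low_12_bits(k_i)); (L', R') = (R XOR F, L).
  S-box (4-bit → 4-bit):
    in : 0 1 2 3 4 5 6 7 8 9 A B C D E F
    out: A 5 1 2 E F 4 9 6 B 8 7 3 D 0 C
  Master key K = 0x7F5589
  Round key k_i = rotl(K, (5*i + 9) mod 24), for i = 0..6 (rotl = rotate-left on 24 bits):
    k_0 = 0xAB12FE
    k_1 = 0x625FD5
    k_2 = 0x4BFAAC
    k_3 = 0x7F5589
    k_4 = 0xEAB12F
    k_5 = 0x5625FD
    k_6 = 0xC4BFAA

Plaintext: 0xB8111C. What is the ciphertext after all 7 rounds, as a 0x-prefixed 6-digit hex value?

0x56ED60

s_0 = plaintext = 0xB8111C
s_1 = Round(s_0, k_0) = 0x11C980
s_2 = Round(s_1, k_1) = 0x9805E3
s_3 = Round(s_2, k_2) = 0x5E356C
s_4 = Round(s_3, k_3) = 0x56CFEC
s_5 = Round(s_4, k_4) = 0xFEC55E
s_6 = Round(s_5, k_5) = 0x55E56E
s_7 = Round(s_6, k_6) = 0x56ED60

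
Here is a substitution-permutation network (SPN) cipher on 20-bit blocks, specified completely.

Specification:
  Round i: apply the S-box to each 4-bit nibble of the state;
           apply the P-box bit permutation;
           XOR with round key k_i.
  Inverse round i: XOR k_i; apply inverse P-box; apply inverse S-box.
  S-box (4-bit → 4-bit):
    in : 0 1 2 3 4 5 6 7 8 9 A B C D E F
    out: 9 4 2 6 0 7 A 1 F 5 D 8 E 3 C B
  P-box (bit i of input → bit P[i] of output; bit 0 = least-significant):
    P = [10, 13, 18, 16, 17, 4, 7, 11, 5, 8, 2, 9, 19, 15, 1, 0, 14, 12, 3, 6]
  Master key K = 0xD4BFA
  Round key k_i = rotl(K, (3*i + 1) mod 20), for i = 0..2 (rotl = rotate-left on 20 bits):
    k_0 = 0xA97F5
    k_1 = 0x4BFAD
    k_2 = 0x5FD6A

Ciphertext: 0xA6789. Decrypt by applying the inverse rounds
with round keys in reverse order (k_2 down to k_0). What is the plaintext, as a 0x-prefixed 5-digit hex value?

s_0 = ciphertext = 0xA6789
s_1 = InvRound(s_0, k_2) = 0x680AE
s_2 = InvRound(s_1, k_1) = 0x2E60D
s_3 = InvRound(s_2, k_0) = 0x87D32

0x87D32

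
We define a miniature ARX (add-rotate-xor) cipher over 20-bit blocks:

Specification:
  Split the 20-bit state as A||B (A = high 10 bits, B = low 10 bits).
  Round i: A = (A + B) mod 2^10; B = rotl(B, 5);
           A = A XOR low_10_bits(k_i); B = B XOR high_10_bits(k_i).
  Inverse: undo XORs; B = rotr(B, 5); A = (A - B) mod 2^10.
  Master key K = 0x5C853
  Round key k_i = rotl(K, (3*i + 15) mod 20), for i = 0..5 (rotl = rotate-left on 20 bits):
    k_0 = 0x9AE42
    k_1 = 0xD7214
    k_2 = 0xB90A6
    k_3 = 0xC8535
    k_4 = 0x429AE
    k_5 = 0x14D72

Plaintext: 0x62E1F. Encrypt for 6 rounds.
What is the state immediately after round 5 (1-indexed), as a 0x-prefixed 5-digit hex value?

s_0 = plaintext = 0x62E1F
s_1 = Round(s_0, k_0) = 0x7A19B
s_2 = Round(s_1, k_1) = 0x65C30
s_3 = Round(s_2, k_2) = 0x584E5
s_4 = Round(s_3, k_3) = 0xDCF86
s_5 = Round(s_4, k_4) = 0xD5DD6
s_6 = Round(s_5, k_5) = 0x17E9D

0xD5DD6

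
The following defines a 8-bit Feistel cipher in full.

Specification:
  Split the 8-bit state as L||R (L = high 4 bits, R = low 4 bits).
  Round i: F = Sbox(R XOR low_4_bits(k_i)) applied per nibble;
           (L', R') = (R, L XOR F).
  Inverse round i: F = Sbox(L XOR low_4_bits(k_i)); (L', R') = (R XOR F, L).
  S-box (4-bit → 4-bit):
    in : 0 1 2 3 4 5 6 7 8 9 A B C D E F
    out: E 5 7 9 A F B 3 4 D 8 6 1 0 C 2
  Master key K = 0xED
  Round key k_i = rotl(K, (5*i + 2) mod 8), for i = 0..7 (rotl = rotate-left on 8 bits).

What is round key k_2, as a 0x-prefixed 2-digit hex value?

K = 0xED
k_0 = rotl(K, (5*0+2) mod 8) = rotl(K, 2) = 0xB7
k_1 = rotl(K, (5*1+2) mod 8) = rotl(K, 7) = 0xF6
k_2 = rotl(K, (5*2+2) mod 8) = rotl(K, 4) = 0xDE

0xDE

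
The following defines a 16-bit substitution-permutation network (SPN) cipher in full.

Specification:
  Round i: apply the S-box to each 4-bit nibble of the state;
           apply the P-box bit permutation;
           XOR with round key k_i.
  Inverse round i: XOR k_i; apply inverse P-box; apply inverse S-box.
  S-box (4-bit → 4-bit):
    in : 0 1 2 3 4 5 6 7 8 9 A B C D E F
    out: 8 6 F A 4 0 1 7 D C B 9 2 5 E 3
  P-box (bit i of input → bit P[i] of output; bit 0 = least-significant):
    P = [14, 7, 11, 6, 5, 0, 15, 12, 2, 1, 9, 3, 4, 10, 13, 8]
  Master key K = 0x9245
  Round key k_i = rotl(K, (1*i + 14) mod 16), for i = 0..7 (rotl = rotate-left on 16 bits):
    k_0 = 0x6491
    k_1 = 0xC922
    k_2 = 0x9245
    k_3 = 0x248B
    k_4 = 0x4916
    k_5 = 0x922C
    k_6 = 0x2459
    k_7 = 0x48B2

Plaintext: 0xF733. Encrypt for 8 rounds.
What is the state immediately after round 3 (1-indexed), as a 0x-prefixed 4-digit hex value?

s_0 = plaintext = 0xF733
s_1 = Round(s_0, k_0) = 0x7246
s_2 = Round(s_1, k_1) = 0x2F3C
s_3 = Round(s_2, k_2) = 0xA7D2
s_4 = Round(s_3, k_3) = 0xEB7D
s_5 = Round(s_4, k_4) = 0xA43B
s_6 = Round(s_5, k_5) = 0xC57D
s_7 = Round(s_6, k_6) = 0xE878
s_8 = Round(s_7, k_7) = 0xA7DF

0xA7D2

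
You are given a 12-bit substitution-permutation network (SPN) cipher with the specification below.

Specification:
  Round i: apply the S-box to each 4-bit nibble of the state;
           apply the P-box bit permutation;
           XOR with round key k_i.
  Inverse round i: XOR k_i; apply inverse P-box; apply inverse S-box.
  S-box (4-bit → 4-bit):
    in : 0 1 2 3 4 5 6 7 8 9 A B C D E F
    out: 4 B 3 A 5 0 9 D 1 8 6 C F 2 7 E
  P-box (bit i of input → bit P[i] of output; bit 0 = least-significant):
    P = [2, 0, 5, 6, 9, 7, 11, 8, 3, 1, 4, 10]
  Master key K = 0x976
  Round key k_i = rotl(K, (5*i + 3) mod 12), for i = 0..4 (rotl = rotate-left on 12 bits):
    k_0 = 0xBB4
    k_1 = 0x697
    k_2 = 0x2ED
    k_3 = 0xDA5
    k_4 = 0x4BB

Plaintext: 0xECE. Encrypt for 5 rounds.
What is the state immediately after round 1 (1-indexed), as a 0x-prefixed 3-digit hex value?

0x00B

s_0 = plaintext = 0xECE
s_1 = Round(s_0, k_0) = 0x00B
s_2 = Round(s_1, k_1) = 0xEE7
s_3 = Round(s_2, k_2) = 0x813
s_4 = Round(s_3, k_3) = 0xE6C
s_5 = Round(s_4, k_4) = 0x7C4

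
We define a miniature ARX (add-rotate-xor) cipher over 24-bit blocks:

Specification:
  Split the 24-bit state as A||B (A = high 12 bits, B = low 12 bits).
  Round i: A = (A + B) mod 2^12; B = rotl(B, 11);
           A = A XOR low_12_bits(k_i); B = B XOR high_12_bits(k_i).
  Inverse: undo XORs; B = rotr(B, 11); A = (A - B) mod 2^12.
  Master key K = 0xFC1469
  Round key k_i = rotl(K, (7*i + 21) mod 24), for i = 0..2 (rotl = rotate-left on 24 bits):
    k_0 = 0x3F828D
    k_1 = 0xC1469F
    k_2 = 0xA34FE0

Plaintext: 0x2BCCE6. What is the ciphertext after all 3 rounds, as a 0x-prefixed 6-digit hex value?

0x51615C

s_0 = plaintext = 0x2BCCE6
s_1 = Round(s_0, k_0) = 0xD2F58B
s_2 = Round(s_1, k_1) = 0x4256D1
s_3 = Round(s_2, k_2) = 0x51615C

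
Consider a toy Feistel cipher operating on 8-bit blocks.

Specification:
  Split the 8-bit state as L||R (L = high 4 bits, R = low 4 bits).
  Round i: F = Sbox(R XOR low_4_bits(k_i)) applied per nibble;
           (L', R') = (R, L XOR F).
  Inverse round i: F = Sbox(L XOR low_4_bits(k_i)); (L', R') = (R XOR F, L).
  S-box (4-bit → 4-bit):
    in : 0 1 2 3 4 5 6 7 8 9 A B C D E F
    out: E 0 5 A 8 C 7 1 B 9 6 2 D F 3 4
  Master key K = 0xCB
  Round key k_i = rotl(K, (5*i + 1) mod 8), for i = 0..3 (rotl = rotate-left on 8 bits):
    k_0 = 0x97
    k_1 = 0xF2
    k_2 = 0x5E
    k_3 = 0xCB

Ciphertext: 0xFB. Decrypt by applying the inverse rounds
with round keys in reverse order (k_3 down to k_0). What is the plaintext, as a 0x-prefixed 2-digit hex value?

0x06

s_0 = ciphertext = 0xFB
s_1 = InvRound(s_0, k_3) = 0x3F
s_2 = InvRound(s_1, k_2) = 0x03
s_3 = InvRound(s_2, k_1) = 0x60
s_4 = InvRound(s_3, k_0) = 0x06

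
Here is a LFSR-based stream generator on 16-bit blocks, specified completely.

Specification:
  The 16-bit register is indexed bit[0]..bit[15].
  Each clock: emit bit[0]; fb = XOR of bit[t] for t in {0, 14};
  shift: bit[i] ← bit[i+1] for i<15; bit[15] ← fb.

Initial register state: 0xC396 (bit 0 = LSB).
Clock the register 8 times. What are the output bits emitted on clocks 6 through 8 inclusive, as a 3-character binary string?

reg_0 = 0xC396
clock 1: out=0, reg = 0xE1CB
clock 2: out=1, reg = 0x70E5
clock 3: out=1, reg = 0x3872
clock 4: out=0, reg = 0x1C39
clock 5: out=1, reg = 0x8E1C
clock 6: out=0, reg = 0x470E
clock 7: out=0, reg = 0xA387
clock 8: out=1, reg = 0xD1C3

001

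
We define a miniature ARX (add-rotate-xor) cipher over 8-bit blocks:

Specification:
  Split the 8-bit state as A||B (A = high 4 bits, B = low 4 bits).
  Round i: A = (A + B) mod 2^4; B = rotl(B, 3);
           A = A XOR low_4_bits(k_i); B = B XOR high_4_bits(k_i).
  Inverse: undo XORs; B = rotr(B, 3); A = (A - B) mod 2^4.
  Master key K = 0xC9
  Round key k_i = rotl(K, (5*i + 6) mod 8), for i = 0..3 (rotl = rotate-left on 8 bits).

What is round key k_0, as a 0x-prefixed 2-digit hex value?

0x72

K = 0xC9
k_0 = rotl(K, (5*0+6) mod 8) = rotl(K, 6) = 0x72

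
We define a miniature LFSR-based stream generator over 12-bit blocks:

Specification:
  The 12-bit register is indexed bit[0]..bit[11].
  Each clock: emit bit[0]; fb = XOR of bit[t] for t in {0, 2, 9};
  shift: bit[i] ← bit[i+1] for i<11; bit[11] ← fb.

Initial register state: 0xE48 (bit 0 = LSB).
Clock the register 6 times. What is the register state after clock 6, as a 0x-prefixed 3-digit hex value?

0xD79

reg_0 = 0xE48
clock 1: out=0, reg = 0xF24
clock 2: out=0, reg = 0x792
clock 3: out=0, reg = 0xBC9
clock 4: out=1, reg = 0x5E4
clock 5: out=0, reg = 0xAF2
clock 6: out=0, reg = 0xD79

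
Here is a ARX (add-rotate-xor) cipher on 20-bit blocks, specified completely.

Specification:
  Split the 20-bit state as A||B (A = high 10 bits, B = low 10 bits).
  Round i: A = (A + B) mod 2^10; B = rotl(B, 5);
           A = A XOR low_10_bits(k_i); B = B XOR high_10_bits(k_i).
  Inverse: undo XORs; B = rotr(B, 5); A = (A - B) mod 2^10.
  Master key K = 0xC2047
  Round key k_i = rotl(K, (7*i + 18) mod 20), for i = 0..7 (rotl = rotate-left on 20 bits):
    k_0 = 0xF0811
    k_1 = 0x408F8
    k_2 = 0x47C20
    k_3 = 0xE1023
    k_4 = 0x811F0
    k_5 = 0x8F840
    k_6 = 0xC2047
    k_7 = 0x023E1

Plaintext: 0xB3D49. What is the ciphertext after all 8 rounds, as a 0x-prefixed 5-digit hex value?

0xB07C7

s_0 = plaintext = 0xB3D49
s_1 = Round(s_0, k_0) = 0x026E8
s_2 = Round(s_1, k_1) = 0x82415
s_3 = Round(s_2, k_2) = 0x8FBBF
s_4 = Round(s_3, k_3) = 0x77879
s_5 = Round(s_4, k_4) = 0xE9D27
s_6 = Round(s_5, k_5) = 0x23AD7
s_7 = Round(s_6, k_6) = 0xC89FE
s_8 = Round(s_7, k_7) = 0xB07C7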